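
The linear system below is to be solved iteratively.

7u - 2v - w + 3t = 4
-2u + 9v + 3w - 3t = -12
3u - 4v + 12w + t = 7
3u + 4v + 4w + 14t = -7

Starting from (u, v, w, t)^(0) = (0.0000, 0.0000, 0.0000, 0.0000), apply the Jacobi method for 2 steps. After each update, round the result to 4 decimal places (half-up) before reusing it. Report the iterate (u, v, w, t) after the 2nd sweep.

Iteration 1:
  u = (4 - (-2)·0.0000 - (-1)·0.0000 - (3)·0.0000) / (7) = 0.5714
  v = (-12 - (-2)·0.0000 - (3)·0.0000 - (-3)·0.0000) / (9) = -1.3333
  w = (7 - (3)·0.0000 - (-4)·0.0000 - (1)·0.0000) / (12) = 0.5833
  t = (-7 - (3)·0.0000 - (4)·0.0000 - (4)·0.0000) / (14) = -0.5000
Iteration 2:
  u = (4 - (-2)·-1.3333 - (-1)·0.5833 - (3)·-0.5000) / (7) = 0.4881
  v = (-12 - (-2)·0.5714 - (3)·0.5833 - (-3)·-0.5000) / (9) = -1.5675
  w = (7 - (3)·0.5714 - (-4)·-1.3333 - (1)·-0.5000) / (12) = 0.0377
  t = (-7 - (3)·0.5714 - (4)·-1.3333 - (4)·0.5833) / (14) = -0.4082

(0.4881, -1.5675, 0.0377, -0.4082)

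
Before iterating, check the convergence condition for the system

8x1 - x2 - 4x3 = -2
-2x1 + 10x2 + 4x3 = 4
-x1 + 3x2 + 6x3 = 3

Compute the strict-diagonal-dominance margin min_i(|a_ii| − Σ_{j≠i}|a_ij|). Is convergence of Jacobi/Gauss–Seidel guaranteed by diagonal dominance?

row 1: |8| − (1+4) = 3
row 2: |10| − (2+4) = 4
row 3: |6| − (1+3) = 2
minimum over rows = 2 → strictly diagonally dominant (convergence guaranteed)

2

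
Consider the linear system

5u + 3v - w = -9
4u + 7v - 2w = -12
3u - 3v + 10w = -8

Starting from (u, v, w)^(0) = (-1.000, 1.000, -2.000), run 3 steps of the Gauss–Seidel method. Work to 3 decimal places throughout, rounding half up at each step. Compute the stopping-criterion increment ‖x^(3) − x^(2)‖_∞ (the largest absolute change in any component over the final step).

Iteration 1:
  u = (-9 - (3)·1.000 - (-1)·-2.000) / (5) = -2.800
  v = (-12 - (4)·-2.800 - (-2)·-2.000) / (7) = -0.686
  w = (-8 - (3)·-2.800 - (-3)·-0.686) / (10) = -0.166
Iteration 2:
  u = (-9 - (3)·-0.686 - (-1)·-0.166) / (5) = -1.422
  v = (-12 - (4)·-1.422 - (-2)·-0.166) / (7) = -0.949
  w = (-8 - (3)·-1.422 - (-3)·-0.949) / (10) = -0.658
Iteration 3:
  u = (-9 - (3)·-0.949 - (-1)·-0.658) / (5) = -1.362
  v = (-12 - (4)·-1.362 - (-2)·-0.658) / (7) = -1.124
  w = (-8 - (3)·-1.362 - (-3)·-1.124) / (10) = -0.729
Change: (0.060, -0.175, -0.071) → max |·| = 0.175

0.175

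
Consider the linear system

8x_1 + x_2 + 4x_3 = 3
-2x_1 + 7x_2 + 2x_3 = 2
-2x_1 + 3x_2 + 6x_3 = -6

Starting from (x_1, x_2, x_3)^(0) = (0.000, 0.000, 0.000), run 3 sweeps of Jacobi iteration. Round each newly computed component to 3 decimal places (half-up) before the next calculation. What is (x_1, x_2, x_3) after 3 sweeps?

Iteration 1:
  x_1 = (3 - (1)·0.000 - (4)·0.000) / (8) = 0.375
  x_2 = (2 - (-2)·0.000 - (2)·0.000) / (7) = 0.286
  x_3 = (-6 - (-2)·0.000 - (3)·0.000) / (6) = -1.000
Iteration 2:
  x_1 = (3 - (1)·0.286 - (4)·-1.000) / (8) = 0.839
  x_2 = (2 - (-2)·0.375 - (2)·-1.000) / (7) = 0.679
  x_3 = (-6 - (-2)·0.375 - (3)·0.286) / (6) = -1.018
Iteration 3:
  x_1 = (3 - (1)·0.679 - (4)·-1.018) / (8) = 0.799
  x_2 = (2 - (-2)·0.839 - (2)·-1.018) / (7) = 0.816
  x_3 = (-6 - (-2)·0.839 - (3)·0.679) / (6) = -1.060

(0.799, 0.816, -1.060)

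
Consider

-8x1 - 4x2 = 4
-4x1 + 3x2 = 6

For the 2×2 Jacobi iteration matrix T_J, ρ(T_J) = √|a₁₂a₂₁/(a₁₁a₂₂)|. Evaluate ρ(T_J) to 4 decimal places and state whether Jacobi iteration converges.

a₁₂a₂₁/(a₁₁a₂₂) = (-4)·(-4) / ((-8)·(3)) = -0.666667
ρ = √|-0.666667| = √0.666667 = 0.8165
ρ < 1, so Jacobi converges

0.8165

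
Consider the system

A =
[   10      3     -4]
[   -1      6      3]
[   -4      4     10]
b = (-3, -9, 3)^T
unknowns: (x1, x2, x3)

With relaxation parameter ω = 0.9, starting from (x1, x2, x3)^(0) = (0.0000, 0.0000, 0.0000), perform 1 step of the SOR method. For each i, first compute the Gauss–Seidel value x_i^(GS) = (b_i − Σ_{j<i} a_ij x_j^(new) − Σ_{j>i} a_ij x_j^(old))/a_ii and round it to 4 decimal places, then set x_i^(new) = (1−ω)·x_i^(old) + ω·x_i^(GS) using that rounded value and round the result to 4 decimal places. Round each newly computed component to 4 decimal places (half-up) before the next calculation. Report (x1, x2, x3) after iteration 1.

Iteration 1:
  x1: GS value = (-3 - (3)·0.0000 - (-4)·0.0000) / (10) = -0.3000;  x1 ← (1−ω)·0.0000 + ω·-0.3000 = -0.2700
  x2: GS value = (-9 - (-1)·-0.2700 - (3)·0.0000) / (6) = -1.5450;  x2 ← (1−ω)·0.0000 + ω·-1.5450 = -1.3905
  x3: GS value = (3 - (-4)·-0.2700 - (4)·-1.3905) / (10) = 0.7482;  x3 ← (1−ω)·0.0000 + ω·0.7482 = 0.6734

(-0.2700, -1.3905, 0.6734)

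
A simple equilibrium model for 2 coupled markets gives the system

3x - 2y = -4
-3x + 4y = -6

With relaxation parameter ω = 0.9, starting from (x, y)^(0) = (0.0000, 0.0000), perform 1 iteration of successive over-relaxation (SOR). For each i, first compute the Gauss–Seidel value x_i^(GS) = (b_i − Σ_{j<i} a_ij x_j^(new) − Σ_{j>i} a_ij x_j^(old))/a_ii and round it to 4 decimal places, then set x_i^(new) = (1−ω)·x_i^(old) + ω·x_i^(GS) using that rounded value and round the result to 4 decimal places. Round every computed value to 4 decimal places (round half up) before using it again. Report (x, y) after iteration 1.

Iteration 1:
  x: GS value = (-4 - (-2)·0.0000) / (3) = -1.3333;  x ← (1−ω)·0.0000 + ω·-1.3333 = -1.2000
  y: GS value = (-6 - (-3)·-1.2000) / (4) = -2.4000;  y ← (1−ω)·0.0000 + ω·-2.4000 = -2.1600

(-1.2000, -2.1600)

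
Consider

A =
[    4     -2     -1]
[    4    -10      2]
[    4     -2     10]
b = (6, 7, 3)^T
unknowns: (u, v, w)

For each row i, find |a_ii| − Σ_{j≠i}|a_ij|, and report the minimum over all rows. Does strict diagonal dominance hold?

row 1: |4| − (2+1) = 1
row 2: |-10| − (4+2) = 4
row 3: |10| − (4+2) = 4
minimum over rows = 1 → strictly diagonally dominant (convergence guaranteed)

1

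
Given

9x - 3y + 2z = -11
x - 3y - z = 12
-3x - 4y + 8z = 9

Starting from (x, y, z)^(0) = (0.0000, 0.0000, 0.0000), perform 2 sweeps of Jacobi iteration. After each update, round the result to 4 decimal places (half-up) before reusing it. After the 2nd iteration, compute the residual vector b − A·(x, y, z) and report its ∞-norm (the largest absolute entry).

7.8800

Iteration 1:
  x = (-11 - (-3)·0.0000 - (2)·0.0000) / (9) = -1.2222
  y = (12 - (1)·0.0000 - (-1)·0.0000) / (-3) = -4.0000
  z = (9 - (-3)·0.0000 - (-4)·0.0000) / (8) = 1.1250
Iteration 2:
  x = (-11 - (-3)·-4.0000 - (2)·1.1250) / (9) = -2.8056
  y = (12 - (1)·-1.2222 - (-1)·1.1250) / (-3) = -4.7824
  z = (9 - (-3)·-1.2222 - (-4)·-4.0000) / (8) = -1.3333
Residual b − A·x = (2.5698, -0.8749, -7.8800); ∞-norm = 7.8800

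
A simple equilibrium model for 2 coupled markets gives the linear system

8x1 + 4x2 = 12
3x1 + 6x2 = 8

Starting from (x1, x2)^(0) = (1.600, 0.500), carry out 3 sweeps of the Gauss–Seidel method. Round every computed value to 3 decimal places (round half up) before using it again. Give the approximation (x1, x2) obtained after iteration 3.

Iteration 1:
  x1 = (12 - (4)·0.500) / (8) = 1.250
  x2 = (8 - (3)·1.250) / (6) = 0.708
Iteration 2:
  x1 = (12 - (4)·0.708) / (8) = 1.146
  x2 = (8 - (3)·1.146) / (6) = 0.760
Iteration 3:
  x1 = (12 - (4)·0.760) / (8) = 1.120
  x2 = (8 - (3)·1.120) / (6) = 0.773

(1.120, 0.773)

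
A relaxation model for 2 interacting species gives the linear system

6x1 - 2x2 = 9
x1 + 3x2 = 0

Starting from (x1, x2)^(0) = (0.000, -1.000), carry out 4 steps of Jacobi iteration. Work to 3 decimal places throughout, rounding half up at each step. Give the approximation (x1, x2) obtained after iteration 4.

Iteration 1:
  x1 = (9 - (-2)·-1.000) / (6) = 1.167
  x2 = (0 - (1)·0.000) / (3) = 0.000
Iteration 2:
  x1 = (9 - (-2)·0.000) / (6) = 1.500
  x2 = (0 - (1)·1.167) / (3) = -0.389
Iteration 3:
  x1 = (9 - (-2)·-0.389) / (6) = 1.370
  x2 = (0 - (1)·1.500) / (3) = -0.500
Iteration 4:
  x1 = (9 - (-2)·-0.500) / (6) = 1.333
  x2 = (0 - (1)·1.370) / (3) = -0.457

(1.333, -0.457)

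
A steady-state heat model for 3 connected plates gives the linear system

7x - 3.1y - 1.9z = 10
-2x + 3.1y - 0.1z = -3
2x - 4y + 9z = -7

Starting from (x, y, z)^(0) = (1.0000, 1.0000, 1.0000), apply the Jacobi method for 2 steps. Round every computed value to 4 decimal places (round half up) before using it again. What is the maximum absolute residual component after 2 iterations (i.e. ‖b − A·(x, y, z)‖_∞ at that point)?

Iteration 1:
  x = (10 - (-3.1)·1.0000 - (-1.9)·1.0000) / (7) = 2.1429
  y = (-3 - (-2)·1.0000 - (-0.1)·1.0000) / (3.1) = -0.2903
  z = (-7 - (2)·1.0000 - (-4)·1.0000) / (9) = -0.5556
Iteration 2:
  x = (10 - (-3.1)·-0.2903 - (-1.9)·-0.5556) / (7) = 1.1492
  y = (-3 - (-2)·2.1429 - (-0.1)·-0.5556) / (3.1) = 0.3969
  z = (-7 - (2)·2.1429 - (-4)·-0.2903) / (9) = -1.3830
Residual b − A·x = (0.5583, -2.0703, 4.7362); ∞-norm = 4.7362

4.7362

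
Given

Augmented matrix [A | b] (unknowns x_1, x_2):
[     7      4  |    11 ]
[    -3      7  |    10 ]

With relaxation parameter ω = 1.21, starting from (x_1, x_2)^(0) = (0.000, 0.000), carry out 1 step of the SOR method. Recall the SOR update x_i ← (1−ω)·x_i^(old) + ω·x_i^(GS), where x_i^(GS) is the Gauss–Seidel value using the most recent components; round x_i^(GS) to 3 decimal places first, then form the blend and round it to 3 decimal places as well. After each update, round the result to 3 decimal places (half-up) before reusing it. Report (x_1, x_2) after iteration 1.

Iteration 1:
  x_1: GS value = (11 - (4)·0.000) / (7) = 1.571;  x_1 ← (1−ω)·0.000 + ω·1.571 = 1.901
  x_2: GS value = (10 - (-3)·1.901) / (7) = 2.243;  x_2 ← (1−ω)·0.000 + ω·2.243 = 2.714

(1.901, 2.714)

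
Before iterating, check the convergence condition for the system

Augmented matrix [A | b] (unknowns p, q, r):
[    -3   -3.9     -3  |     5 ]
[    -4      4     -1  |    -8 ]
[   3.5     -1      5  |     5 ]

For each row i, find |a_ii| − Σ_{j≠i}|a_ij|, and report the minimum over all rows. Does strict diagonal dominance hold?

row 1: |-3| − (3.9+3) = -3.9
row 2: |4| − (4+1) = -1
row 3: |5| − (3.5+1) = 0.5
minimum over rows = -3.9 → not strictly diagonally dominant

-3.9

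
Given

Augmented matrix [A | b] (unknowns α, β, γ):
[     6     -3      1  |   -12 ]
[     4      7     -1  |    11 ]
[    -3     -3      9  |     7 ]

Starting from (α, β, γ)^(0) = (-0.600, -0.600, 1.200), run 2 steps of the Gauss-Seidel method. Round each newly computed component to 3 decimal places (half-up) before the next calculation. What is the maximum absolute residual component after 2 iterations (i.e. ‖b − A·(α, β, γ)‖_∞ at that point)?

3.642

Iteration 1:
  α = (-12 - (-3)·-0.600 - (1)·1.200) / (6) = -2.500
  β = (11 - (4)·-2.500 - (-1)·1.200) / (7) = 3.171
  γ = (7 - (-3)·-2.500 - (-3)·3.171) / (9) = 1.001
Iteration 2:
  α = (-12 - (-3)·3.171 - (1)·1.001) / (6) = -0.581
  β = (11 - (4)·-0.581 - (-1)·1.001) / (7) = 2.046
  γ = (7 - (-3)·-0.581 - (-3)·2.046) / (9) = 1.266
Residual b − A·x = (-3.642, 0.268, 0.001); ∞-norm = 3.642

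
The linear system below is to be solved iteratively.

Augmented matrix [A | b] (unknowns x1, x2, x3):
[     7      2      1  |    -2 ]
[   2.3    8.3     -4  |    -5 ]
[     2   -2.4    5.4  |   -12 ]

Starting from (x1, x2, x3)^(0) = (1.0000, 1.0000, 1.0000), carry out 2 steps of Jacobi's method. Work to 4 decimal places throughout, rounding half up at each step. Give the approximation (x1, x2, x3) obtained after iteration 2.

Iteration 1:
  x1 = (-2 - (2)·1.0000 - (1)·1.0000) / (7) = -0.7143
  x2 = (-5 - (2.3)·1.0000 - (-4)·1.0000) / (8.3) = -0.3976
  x3 = (-12 - (2)·1.0000 - (-2.4)·1.0000) / (5.4) = -2.1481
Iteration 2:
  x1 = (-2 - (2)·-0.3976 - (1)·-2.1481) / (7) = 0.1348
  x2 = (-5 - (2.3)·-0.7143 - (-4)·-2.1481) / (8.3) = -1.4397
  x3 = (-12 - (2)·-0.7143 - (-2.4)·-0.3976) / (5.4) = -2.1344

(0.1348, -1.4397, -2.1344)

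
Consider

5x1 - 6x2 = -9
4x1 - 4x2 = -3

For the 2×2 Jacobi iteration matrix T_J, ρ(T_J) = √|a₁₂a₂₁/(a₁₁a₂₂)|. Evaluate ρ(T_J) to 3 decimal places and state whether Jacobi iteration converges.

a₁₂a₂₁/(a₁₁a₂₂) = (-6)·(4) / ((5)·(-4)) = 1.200000
ρ = √|1.200000| = √1.200000 = 1.095
ρ > 1, so Jacobi diverges

1.095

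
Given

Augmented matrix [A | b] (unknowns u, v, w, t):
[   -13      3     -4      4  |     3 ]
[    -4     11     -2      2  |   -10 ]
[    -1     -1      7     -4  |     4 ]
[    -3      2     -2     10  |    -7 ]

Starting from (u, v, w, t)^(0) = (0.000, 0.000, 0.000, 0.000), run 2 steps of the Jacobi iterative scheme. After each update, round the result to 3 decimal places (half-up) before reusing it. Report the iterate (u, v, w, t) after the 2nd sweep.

(-0.832, -0.762, 0.009, -0.473)

Iteration 1:
  u = (3 - (3)·0.000 - (-4)·0.000 - (4)·0.000) / (-13) = -0.231
  v = (-10 - (-4)·0.000 - (-2)·0.000 - (2)·0.000) / (11) = -0.909
  w = (4 - (-1)·0.000 - (-1)·0.000 - (-4)·0.000) / (7) = 0.571
  t = (-7 - (-3)·0.000 - (2)·0.000 - (-2)·0.000) / (10) = -0.700
Iteration 2:
  u = (3 - (3)·-0.909 - (-4)·0.571 - (4)·-0.700) / (-13) = -0.832
  v = (-10 - (-4)·-0.231 - (-2)·0.571 - (2)·-0.700) / (11) = -0.762
  w = (4 - (-1)·-0.231 - (-1)·-0.909 - (-4)·-0.700) / (7) = 0.009
  t = (-7 - (-3)·-0.231 - (2)·-0.909 - (-2)·0.571) / (10) = -0.473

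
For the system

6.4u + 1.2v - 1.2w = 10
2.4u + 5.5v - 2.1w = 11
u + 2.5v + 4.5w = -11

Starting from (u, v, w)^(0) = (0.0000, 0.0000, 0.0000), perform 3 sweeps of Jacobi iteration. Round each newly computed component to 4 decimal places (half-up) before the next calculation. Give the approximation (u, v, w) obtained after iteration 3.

(0.7586, 0.1916, -2.8203)

Iteration 1:
  u = (10 - (1.2)·0.0000 - (-1.2)·0.0000) / (6.4) = 1.5625
  v = (11 - (2.4)·0.0000 - (-2.1)·0.0000) / (5.5) = 2.0000
  w = (-11 - (1)·0.0000 - (2.5)·0.0000) / (4.5) = -2.4444
Iteration 2:
  u = (10 - (1.2)·2.0000 - (-1.2)·-2.4444) / (6.4) = 0.7292
  v = (11 - (2.4)·1.5625 - (-2.1)·-2.4444) / (5.5) = 0.3849
  w = (-11 - (1)·1.5625 - (2.5)·2.0000) / (4.5) = -3.9028
Iteration 3:
  u = (10 - (1.2)·0.3849 - (-1.2)·-3.9028) / (6.4) = 0.7586
  v = (11 - (2.4)·0.7292 - (-2.1)·-3.9028) / (5.5) = 0.1916
  w = (-11 - (1)·0.7292 - (2.5)·0.3849) / (4.5) = -2.8203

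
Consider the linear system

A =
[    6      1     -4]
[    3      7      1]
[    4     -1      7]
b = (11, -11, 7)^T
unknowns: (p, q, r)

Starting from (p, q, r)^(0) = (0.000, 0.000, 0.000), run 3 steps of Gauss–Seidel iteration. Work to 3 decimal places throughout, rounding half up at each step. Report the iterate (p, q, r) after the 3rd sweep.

(1.918, -2.327, -0.428)

Iteration 1:
  p = (11 - (1)·0.000 - (-4)·0.000) / (6) = 1.833
  q = (-11 - (3)·1.833 - (1)·0.000) / (7) = -2.357
  r = (7 - (4)·1.833 - (-1)·-2.357) / (7) = -0.384
Iteration 2:
  p = (11 - (1)·-2.357 - (-4)·-0.384) / (6) = 1.970
  q = (-11 - (3)·1.970 - (1)·-0.384) / (7) = -2.361
  r = (7 - (4)·1.970 - (-1)·-2.361) / (7) = -0.463
Iteration 3:
  p = (11 - (1)·-2.361 - (-4)·-0.463) / (6) = 1.918
  q = (-11 - (3)·1.918 - (1)·-0.463) / (7) = -2.327
  r = (7 - (4)·1.918 - (-1)·-2.327) / (7) = -0.428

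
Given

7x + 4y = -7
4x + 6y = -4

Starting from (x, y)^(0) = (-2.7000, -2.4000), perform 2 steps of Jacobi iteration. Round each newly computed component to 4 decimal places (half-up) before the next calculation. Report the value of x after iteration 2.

Iteration 1:
  x = (-7 - (4)·-2.4000) / (7) = 0.3714
  y = (-4 - (4)·-2.7000) / (6) = 1.1333
Iteration 2:
  x = (-7 - (4)·1.1333) / (7) = -1.6476
  y = (-4 - (4)·0.3714) / (6) = -0.9143

-1.6476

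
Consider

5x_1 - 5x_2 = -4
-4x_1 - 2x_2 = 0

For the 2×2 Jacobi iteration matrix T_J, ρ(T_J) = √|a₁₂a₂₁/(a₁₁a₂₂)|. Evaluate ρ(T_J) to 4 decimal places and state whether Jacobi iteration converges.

1.4142

a₁₂a₂₁/(a₁₁a₂₂) = (-5)·(-4) / ((5)·(-2)) = -2.000000
ρ = √|-2.000000| = √2.000000 = 1.4142
ρ > 1, so Jacobi diverges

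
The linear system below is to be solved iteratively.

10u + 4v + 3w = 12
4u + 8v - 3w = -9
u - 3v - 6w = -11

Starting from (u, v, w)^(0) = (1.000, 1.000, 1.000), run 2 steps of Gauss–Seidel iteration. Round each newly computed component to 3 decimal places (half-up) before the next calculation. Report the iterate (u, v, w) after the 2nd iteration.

Iteration 1:
  u = (12 - (4)·1.000 - (3)·1.000) / (10) = 0.500
  v = (-9 - (4)·0.500 - (-3)·1.000) / (8) = -1.000
  w = (-11 - (1)·0.500 - (-3)·-1.000) / (-6) = 2.417
Iteration 2:
  u = (12 - (4)·-1.000 - (3)·2.417) / (10) = 0.875
  v = (-9 - (4)·0.875 - (-3)·2.417) / (8) = -0.656
  w = (-11 - (1)·0.875 - (-3)·-0.656) / (-6) = 2.307

(0.875, -0.656, 2.307)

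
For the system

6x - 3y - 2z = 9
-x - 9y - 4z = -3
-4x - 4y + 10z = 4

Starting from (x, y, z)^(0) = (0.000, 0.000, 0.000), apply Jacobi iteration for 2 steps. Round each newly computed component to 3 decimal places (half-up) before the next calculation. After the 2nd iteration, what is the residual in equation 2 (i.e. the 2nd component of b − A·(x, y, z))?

Iteration 1:
  x = (9 - (-3)·0.000 - (-2)·0.000) / (6) = 1.500
  y = (-3 - (-1)·0.000 - (-4)·0.000) / (-9) = 0.333
  z = (4 - (-4)·0.000 - (-4)·0.000) / (10) = 0.400
Iteration 2:
  x = (9 - (-3)·0.333 - (-2)·0.400) / (6) = 1.800
  y = (-3 - (-1)·1.500 - (-4)·0.400) / (-9) = -0.011
  z = (4 - (-4)·1.500 - (-4)·0.333) / (10) = 1.133
Residual b − A·x = (0.433, 3.233, -0.174)

3.233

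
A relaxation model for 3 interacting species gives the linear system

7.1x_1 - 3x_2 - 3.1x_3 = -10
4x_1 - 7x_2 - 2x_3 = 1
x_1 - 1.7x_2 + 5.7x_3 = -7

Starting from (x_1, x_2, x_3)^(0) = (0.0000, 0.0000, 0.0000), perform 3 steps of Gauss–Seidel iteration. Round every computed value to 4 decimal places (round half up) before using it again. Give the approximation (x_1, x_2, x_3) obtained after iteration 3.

(-2.3888, -1.1790, -1.1606)

Iteration 1:
  x_1 = (-10 - (-3)·0.0000 - (-3.1)·0.0000) / (7.1) = -1.4085
  x_2 = (1 - (4)·-1.4085 - (-2)·0.0000) / (-7) = -0.9477
  x_3 = (-7 - (1)·-1.4085 - (-1.7)·-0.9477) / (5.7) = -1.2636
Iteration 2:
  x_1 = (-10 - (-3)·-0.9477 - (-3.1)·-1.2636) / (7.1) = -2.3606
  x_2 = (1 - (4)·-2.3606 - (-2)·-1.2636) / (-7) = -1.1307
  x_3 = (-7 - (1)·-2.3606 - (-1.7)·-1.1307) / (5.7) = -1.1512
Iteration 3:
  x_1 = (-10 - (-3)·-1.1307 - (-3.1)·-1.1512) / (7.1) = -2.3888
  x_2 = (1 - (4)·-2.3888 - (-2)·-1.1512) / (-7) = -1.1790
  x_3 = (-7 - (1)·-2.3888 - (-1.7)·-1.1790) / (5.7) = -1.1606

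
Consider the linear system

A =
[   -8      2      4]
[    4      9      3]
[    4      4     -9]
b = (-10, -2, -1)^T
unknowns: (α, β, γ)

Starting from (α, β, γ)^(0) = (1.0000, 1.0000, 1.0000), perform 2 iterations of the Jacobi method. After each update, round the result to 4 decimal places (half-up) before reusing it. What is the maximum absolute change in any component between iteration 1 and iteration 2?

Iteration 1:
  α = (-10 - (2)·1.0000 - (4)·1.0000) / (-8) = 2.0000
  β = (-2 - (4)·1.0000 - (3)·1.0000) / (9) = -1.0000
  γ = (-1 - (4)·1.0000 - (4)·1.0000) / (-9) = 1.0000
Iteration 2:
  α = (-10 - (2)·-1.0000 - (4)·1.0000) / (-8) = 1.5000
  β = (-2 - (4)·2.0000 - (3)·1.0000) / (9) = -1.4444
  γ = (-1 - (4)·2.0000 - (4)·-1.0000) / (-9) = 0.5556
Change: (-0.5000, -0.4444, -0.4444) → max |·| = 0.5000

0.5000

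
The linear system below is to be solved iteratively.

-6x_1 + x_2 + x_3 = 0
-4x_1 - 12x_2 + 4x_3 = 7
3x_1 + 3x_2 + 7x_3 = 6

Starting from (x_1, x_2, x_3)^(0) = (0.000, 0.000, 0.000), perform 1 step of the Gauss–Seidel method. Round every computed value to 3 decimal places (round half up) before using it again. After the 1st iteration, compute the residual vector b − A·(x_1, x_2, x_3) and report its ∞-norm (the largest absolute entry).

Iteration 1:
  x_1 = (0 - (1)·0.000 - (1)·0.000) / (-6) = 0.000
  x_2 = (7 - (-4)·0.000 - (4)·0.000) / (-12) = -0.583
  x_3 = (6 - (3)·0.000 - (3)·-0.583) / (7) = 1.107
Residual b − A·x = (-0.524, -4.424, 0.000); ∞-norm = 4.424

4.424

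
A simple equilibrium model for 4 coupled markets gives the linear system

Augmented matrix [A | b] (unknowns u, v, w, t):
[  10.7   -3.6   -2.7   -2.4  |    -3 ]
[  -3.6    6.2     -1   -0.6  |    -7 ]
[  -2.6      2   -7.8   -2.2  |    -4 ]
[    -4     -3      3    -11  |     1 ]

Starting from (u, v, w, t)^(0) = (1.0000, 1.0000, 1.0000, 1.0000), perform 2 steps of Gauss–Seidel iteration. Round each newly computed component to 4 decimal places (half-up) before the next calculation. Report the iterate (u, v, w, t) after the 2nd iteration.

Iteration 1:
  u = (-3 - (-3.6)·1.0000 - (-2.7)·1.0000 - (-2.4)·1.0000) / (10.7) = 0.5327
  v = (-7 - (-3.6)·0.5327 - (-1)·1.0000 - (-0.6)·1.0000) / (6.2) = -0.5617
  w = (-4 - (-2.6)·0.5327 - (2)·-0.5617 - (-2.2)·1.0000) / (-7.8) = -0.0908
  t = (1 - (-4)·0.5327 - (-3)·-0.5617 - (3)·-0.0908) / (-11) = -0.1562
Iteration 2:
  u = (-3 - (-3.6)·-0.5617 - (-2.7)·-0.0908 - (-2.4)·-0.1562) / (10.7) = -0.5273
  v = (-7 - (-3.6)·-0.5273 - (-1)·-0.0908 - (-0.6)·-0.1562) / (6.2) = -1.4650
  w = (-4 - (-2.6)·-0.5273 - (2)·-1.4650 - (-2.2)·-0.1562) / (-7.8) = 0.3570
  t = (1 - (-4)·-0.5273 - (-3)·-1.4650 - (3)·0.3570) / (-11) = 0.5977

(-0.5273, -1.4650, 0.3570, 0.5977)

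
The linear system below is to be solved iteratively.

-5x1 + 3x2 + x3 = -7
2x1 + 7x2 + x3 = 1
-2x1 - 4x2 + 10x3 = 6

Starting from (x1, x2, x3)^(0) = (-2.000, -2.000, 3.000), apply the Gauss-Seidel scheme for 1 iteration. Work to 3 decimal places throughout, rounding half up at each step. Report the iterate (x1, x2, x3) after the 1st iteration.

Iteration 1:
  x1 = (-7 - (3)·-2.000 - (1)·3.000) / (-5) = 0.800
  x2 = (1 - (2)·0.800 - (1)·3.000) / (7) = -0.514
  x3 = (6 - (-2)·0.800 - (-4)·-0.514) / (10) = 0.554

(0.800, -0.514, 0.554)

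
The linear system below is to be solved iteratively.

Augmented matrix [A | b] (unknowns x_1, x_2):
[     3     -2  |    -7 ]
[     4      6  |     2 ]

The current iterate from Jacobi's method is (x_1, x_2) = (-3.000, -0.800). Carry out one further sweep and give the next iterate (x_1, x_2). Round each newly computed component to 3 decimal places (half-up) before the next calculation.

One sweep:
  x_1 = (-7 - (-2)·-0.800) / (3) = -2.867
  x_2 = (2 - (4)·-3.000) / (6) = 2.333

(-2.867, 2.333)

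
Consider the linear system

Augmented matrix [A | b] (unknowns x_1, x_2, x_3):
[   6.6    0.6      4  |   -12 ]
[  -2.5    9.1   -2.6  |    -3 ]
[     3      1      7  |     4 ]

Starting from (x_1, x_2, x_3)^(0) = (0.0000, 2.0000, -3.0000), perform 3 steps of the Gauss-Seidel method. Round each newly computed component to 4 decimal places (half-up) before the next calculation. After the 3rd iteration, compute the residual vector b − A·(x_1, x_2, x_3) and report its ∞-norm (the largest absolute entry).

Iteration 1:
  x_1 = (-12 - (0.6)·2.0000 - (4)·-3.0000) / (6.6) = -0.1818
  x_2 = (-3 - (-2.5)·-0.1818 - (-2.6)·-3.0000) / (9.1) = -1.2368
  x_3 = (4 - (3)·-0.1818 - (1)·-1.2368) / (7) = 0.8260
Iteration 2:
  x_1 = (-12 - (0.6)·-1.2368 - (4)·0.8260) / (6.6) = -2.2064
  x_2 = (-3 - (-2.5)·-2.2064 - (-2.6)·0.8260) / (9.1) = -0.6998
  x_3 = (4 - (3)·-2.2064 - (1)·-0.6998) / (7) = 1.6170
Iteration 3:
  x_1 = (-12 - (0.6)·-0.6998 - (4)·1.6170) / (6.6) = -2.7346
  x_2 = (-3 - (-2.5)·-2.7346 - (-2.6)·1.6170) / (9.1) = -0.6189
  x_3 = (4 - (3)·-2.7346 - (1)·-0.6189) / (7) = 1.8318
Residual b − A·x = (-0.9075, 0.5582, 0.0001); ∞-norm = 0.9075

0.9075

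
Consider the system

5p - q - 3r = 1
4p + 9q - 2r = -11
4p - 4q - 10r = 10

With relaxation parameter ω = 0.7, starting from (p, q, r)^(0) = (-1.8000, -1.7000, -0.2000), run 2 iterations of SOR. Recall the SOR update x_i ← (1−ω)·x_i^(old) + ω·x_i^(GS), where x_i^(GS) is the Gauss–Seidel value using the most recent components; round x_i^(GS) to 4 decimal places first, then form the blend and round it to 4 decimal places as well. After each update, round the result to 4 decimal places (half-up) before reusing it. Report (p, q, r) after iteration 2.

(-0.5070, -1.1481, -0.7107)

Iteration 1:
  p: GS value = (1 - (-1)·-1.7000 - (-3)·-0.2000) / (5) = -0.2600;  p ← (1−ω)·-1.8000 + ω·-0.2600 = -0.7220
  q: GS value = (-11 - (4)·-0.7220 - (-2)·-0.2000) / (9) = -0.9458;  q ← (1−ω)·-1.7000 + ω·-0.9458 = -1.1721
  r: GS value = (10 - (4)·-0.7220 - (-4)·-1.1721) / (-10) = -0.8200;  r ← (1−ω)·-0.2000 + ω·-0.8200 = -0.6340
Iteration 2:
  p: GS value = (1 - (-1)·-1.1721 - (-3)·-0.6340) / (5) = -0.4148;  p ← (1−ω)·-0.7220 + ω·-0.4148 = -0.5070
  q: GS value = (-11 - (4)·-0.5070 - (-2)·-0.6340) / (9) = -1.1378;  q ← (1−ω)·-1.1721 + ω·-1.1378 = -1.1481
  r: GS value = (10 - (4)·-0.5070 - (-4)·-1.1481) / (-10) = -0.7436;  r ← (1−ω)·-0.6340 + ω·-0.7436 = -0.7107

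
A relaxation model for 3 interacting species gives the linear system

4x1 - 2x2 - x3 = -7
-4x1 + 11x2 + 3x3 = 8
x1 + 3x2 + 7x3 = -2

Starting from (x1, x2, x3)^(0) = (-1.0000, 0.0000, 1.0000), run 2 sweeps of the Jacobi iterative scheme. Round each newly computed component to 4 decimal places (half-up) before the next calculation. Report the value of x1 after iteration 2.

Iteration 1:
  x1 = (-7 - (-2)·0.0000 - (-1)·1.0000) / (4) = -1.5000
  x2 = (8 - (-4)·-1.0000 - (3)·1.0000) / (11) = 0.0909
  x3 = (-2 - (1)·-1.0000 - (3)·0.0000) / (7) = -0.1429
Iteration 2:
  x1 = (-7 - (-2)·0.0909 - (-1)·-0.1429) / (4) = -1.7403
  x2 = (8 - (-4)·-1.5000 - (3)·-0.1429) / (11) = 0.2208
  x3 = (-2 - (1)·-1.5000 - (3)·0.0909) / (7) = -0.1104

-1.7403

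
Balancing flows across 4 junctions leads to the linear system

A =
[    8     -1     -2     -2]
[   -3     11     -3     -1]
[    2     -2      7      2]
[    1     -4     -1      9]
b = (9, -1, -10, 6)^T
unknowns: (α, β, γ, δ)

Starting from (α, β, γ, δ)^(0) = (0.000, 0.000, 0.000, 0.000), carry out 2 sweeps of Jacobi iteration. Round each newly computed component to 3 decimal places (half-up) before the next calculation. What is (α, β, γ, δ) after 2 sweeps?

(0.923, -0.113, -1.967, 0.342)

Iteration 1:
  α = (9 - (-1)·0.000 - (-2)·0.000 - (-2)·0.000) / (8) = 1.125
  β = (-1 - (-3)·0.000 - (-3)·0.000 - (-1)·0.000) / (11) = -0.091
  γ = (-10 - (2)·0.000 - (-2)·0.000 - (2)·0.000) / (7) = -1.429
  δ = (6 - (1)·0.000 - (-4)·0.000 - (-1)·0.000) / (9) = 0.667
Iteration 2:
  α = (9 - (-1)·-0.091 - (-2)·-1.429 - (-2)·0.667) / (8) = 0.923
  β = (-1 - (-3)·1.125 - (-3)·-1.429 - (-1)·0.667) / (11) = -0.113
  γ = (-10 - (2)·1.125 - (-2)·-0.091 - (2)·0.667) / (7) = -1.967
  δ = (6 - (1)·1.125 - (-4)·-0.091 - (-1)·-1.429) / (9) = 0.342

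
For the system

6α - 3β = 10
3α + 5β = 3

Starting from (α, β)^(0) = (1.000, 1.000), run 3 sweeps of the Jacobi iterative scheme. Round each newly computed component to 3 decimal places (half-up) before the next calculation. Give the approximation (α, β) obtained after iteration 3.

Iteration 1:
  α = (10 - (-3)·1.000) / (6) = 2.167
  β = (3 - (3)·1.000) / (5) = 0.000
Iteration 2:
  α = (10 - (-3)·0.000) / (6) = 1.667
  β = (3 - (3)·2.167) / (5) = -0.700
Iteration 3:
  α = (10 - (-3)·-0.700) / (6) = 1.317
  β = (3 - (3)·1.667) / (5) = -0.400

(1.317, -0.400)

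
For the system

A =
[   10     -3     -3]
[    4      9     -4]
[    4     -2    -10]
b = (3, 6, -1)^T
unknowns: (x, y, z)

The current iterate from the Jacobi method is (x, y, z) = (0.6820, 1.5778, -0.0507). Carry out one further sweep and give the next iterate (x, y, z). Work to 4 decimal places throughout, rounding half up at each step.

(0.7581, 0.3410, 0.0572)

One sweep:
  x = (3 - (-3)·1.5778 - (-3)·-0.0507) / (10) = 0.7581
  y = (6 - (4)·0.6820 - (-4)·-0.0507) / (9) = 0.3410
  z = (-1 - (4)·0.6820 - (-2)·1.5778) / (-10) = 0.0572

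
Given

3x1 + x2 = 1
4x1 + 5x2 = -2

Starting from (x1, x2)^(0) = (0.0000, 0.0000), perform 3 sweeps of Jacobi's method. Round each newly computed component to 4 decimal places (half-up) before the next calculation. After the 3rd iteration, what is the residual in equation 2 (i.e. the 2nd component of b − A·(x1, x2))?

-0.3550

Iteration 1:
  x1 = (1 - (1)·0.0000) / (3) = 0.3333
  x2 = (-2 - (4)·0.0000) / (5) = -0.4000
Iteration 2:
  x1 = (1 - (1)·-0.4000) / (3) = 0.4667
  x2 = (-2 - (4)·0.3333) / (5) = -0.6666
Iteration 3:
  x1 = (1 - (1)·-0.6666) / (3) = 0.5555
  x2 = (-2 - (4)·0.4667) / (5) = -0.7734
Residual b − A·x = (0.1069, -0.3550)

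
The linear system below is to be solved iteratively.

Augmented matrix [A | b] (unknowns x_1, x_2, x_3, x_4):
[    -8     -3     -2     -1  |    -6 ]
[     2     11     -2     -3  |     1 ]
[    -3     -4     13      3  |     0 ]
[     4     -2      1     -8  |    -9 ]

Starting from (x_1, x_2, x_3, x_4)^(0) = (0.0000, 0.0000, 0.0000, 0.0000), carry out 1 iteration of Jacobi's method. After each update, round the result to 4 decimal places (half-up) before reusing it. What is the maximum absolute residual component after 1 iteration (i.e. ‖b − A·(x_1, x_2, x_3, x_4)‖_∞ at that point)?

2.8182

Iteration 1:
  x_1 = (-6 - (-3)·0.0000 - (-2)·0.0000 - (-1)·0.0000) / (-8) = 0.7500
  x_2 = (1 - (2)·0.0000 - (-2)·0.0000 - (-3)·0.0000) / (11) = 0.0909
  x_3 = (0 - (-3)·0.0000 - (-4)·0.0000 - (3)·0.0000) / (13) = 0.0000
  x_4 = (-9 - (4)·0.0000 - (-2)·0.0000 - (1)·0.0000) / (-8) = 1.1250
Residual b − A·x = (1.3977, 1.8751, -0.7614, -2.8182); ∞-norm = 2.8182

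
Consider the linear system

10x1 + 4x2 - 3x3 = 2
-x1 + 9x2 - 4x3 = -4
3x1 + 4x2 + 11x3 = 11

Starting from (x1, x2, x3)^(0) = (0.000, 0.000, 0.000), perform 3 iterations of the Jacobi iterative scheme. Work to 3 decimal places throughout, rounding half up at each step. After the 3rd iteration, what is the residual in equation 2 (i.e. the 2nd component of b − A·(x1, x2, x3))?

Iteration 1:
  x1 = (2 - (4)·0.000 - (-3)·0.000) / (10) = 0.200
  x2 = (-4 - (-1)·0.000 - (-4)·0.000) / (9) = -0.444
  x3 = (11 - (3)·0.000 - (4)·0.000) / (11) = 1.000
Iteration 2:
  x1 = (2 - (4)·-0.444 - (-3)·1.000) / (10) = 0.678
  x2 = (-4 - (-1)·0.200 - (-4)·1.000) / (9) = 0.022
  x3 = (11 - (3)·0.200 - (4)·-0.444) / (11) = 1.107
Iteration 3:
  x1 = (2 - (4)·0.022 - (-3)·1.107) / (10) = 0.523
  x2 = (-4 - (-1)·0.678 - (-4)·1.107) / (9) = 0.123
  x3 = (11 - (3)·0.678 - (4)·0.022) / (11) = 0.807
Residual b − A·x = (-1.301, -1.356, 0.062)

-1.356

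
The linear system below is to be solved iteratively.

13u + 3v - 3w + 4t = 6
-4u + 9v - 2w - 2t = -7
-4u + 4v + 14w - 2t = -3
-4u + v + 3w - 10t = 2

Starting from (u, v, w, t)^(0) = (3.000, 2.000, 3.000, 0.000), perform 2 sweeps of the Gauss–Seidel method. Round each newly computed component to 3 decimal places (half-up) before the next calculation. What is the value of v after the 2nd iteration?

Iteration 1:
  u = (6 - (3)·2.000 - (-3)·3.000 - (4)·0.000) / (13) = 0.692
  v = (-7 - (-4)·0.692 - (-2)·3.000 - (-2)·0.000) / (9) = 0.196
  w = (-3 - (-4)·0.692 - (4)·0.196 - (-2)·0.000) / (14) = -0.073
  t = (2 - (-4)·0.692 - (1)·0.196 - (3)·-0.073) / (-10) = -0.479
Iteration 2:
  u = (6 - (3)·0.196 - (-3)·-0.073 - (4)·-0.479) / (13) = 0.547
  v = (-7 - (-4)·0.547 - (-2)·-0.073 - (-2)·-0.479) / (9) = -0.657
  w = (-3 - (-4)·0.547 - (4)·-0.657 - (-2)·-0.479) / (14) = 0.061
  t = (2 - (-4)·0.547 - (1)·-0.657 - (3)·0.061) / (-10) = -0.466

-0.657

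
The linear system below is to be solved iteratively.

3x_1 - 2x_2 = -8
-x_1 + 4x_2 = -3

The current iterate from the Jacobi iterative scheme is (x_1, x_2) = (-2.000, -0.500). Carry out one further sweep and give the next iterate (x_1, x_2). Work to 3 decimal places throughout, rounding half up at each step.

(-3.000, -1.250)

One sweep:
  x_1 = (-8 - (-2)·-0.500) / (3) = -3.000
  x_2 = (-3 - (-1)·-2.000) / (4) = -1.250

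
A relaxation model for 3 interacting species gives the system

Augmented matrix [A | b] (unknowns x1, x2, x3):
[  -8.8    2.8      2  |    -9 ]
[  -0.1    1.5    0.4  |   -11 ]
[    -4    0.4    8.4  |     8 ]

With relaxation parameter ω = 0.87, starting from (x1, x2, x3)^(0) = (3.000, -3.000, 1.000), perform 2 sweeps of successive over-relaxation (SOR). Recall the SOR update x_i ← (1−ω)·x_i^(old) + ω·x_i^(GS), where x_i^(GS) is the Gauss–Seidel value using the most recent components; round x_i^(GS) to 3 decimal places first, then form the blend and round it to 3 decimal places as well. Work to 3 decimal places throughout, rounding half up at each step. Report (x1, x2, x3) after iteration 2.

Iteration 1:
  x1: GS value = (-9 - (2.8)·-3.000 - (2)·1.000) / (-8.8) = 0.295;  x1 ← (1−ω)·3.000 + ω·0.295 = 0.647
  x2: GS value = (-11 - (-0.1)·0.647 - (0.4)·1.000) / (1.5) = -7.557;  x2 ← (1−ω)·-3.000 + ω·-7.557 = -6.965
  x3: GS value = (8 - (-4)·0.647 - (0.4)·-6.965) / (8.4) = 1.592;  x3 ← (1−ω)·1.000 + ω·1.592 = 1.515
Iteration 2:
  x1: GS value = (-9 - (2.8)·-6.965 - (2)·1.515) / (-8.8) = -0.849;  x1 ← (1−ω)·0.647 + ω·-0.849 = -0.655
  x2: GS value = (-11 - (-0.1)·-0.655 - (0.4)·1.515) / (1.5) = -7.781;  x2 ← (1−ω)·-6.965 + ω·-7.781 = -7.675
  x3: GS value = (8 - (-4)·-0.655 - (0.4)·-7.675) / (8.4) = 1.006;  x3 ← (1−ω)·1.515 + ω·1.006 = 1.072

(-0.655, -7.675, 1.072)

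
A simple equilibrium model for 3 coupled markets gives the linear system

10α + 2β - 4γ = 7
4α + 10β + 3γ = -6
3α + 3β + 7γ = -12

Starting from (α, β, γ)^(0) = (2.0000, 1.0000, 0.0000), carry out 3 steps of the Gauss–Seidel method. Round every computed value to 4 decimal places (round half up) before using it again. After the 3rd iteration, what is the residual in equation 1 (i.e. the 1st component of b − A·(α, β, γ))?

Iteration 1:
  α = (7 - (2)·1.0000 - (-4)·0.0000) / (10) = 0.5000
  β = (-6 - (4)·0.5000 - (3)·0.0000) / (10) = -0.8000
  γ = (-12 - (3)·0.5000 - (3)·-0.8000) / (7) = -1.5857
Iteration 2:
  α = (7 - (2)·-0.8000 - (-4)·-1.5857) / (10) = 0.2257
  β = (-6 - (4)·0.2257 - (3)·-1.5857) / (10) = -0.2146
  γ = (-12 - (3)·0.2257 - (3)·-0.2146) / (7) = -1.7190
Iteration 3:
  α = (7 - (2)·-0.2146 - (-4)·-1.7190) / (10) = 0.0553
  β = (-6 - (4)·0.0553 - (3)·-1.7190) / (10) = -0.1064
  γ = (-12 - (3)·0.0553 - (3)·-0.1064) / (7) = -1.6924
Residual b − A·x = (-0.1098, -0.0800, 0.0001)

-0.1098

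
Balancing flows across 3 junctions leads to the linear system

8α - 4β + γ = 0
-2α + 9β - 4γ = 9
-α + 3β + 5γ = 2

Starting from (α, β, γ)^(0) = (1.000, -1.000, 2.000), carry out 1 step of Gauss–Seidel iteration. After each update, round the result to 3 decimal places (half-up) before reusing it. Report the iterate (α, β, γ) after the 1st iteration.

Iteration 1:
  α = (0 - (-4)·-1.000 - (1)·2.000) / (8) = -0.750
  β = (9 - (-2)·-0.750 - (-4)·2.000) / (9) = 1.722
  γ = (2 - (-1)·-0.750 - (3)·1.722) / (5) = -0.783

(-0.750, 1.722, -0.783)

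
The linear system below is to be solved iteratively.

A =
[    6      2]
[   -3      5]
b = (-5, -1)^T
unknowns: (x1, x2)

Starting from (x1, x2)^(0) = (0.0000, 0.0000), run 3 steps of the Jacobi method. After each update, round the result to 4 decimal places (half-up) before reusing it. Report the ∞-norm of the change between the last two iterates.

0.1667

Iteration 1:
  x1 = (-5 - (2)·0.0000) / (6) = -0.8333
  x2 = (-1 - (-3)·0.0000) / (5) = -0.2000
Iteration 2:
  x1 = (-5 - (2)·-0.2000) / (6) = -0.7667
  x2 = (-1 - (-3)·-0.8333) / (5) = -0.7000
Iteration 3:
  x1 = (-5 - (2)·-0.7000) / (6) = -0.6000
  x2 = (-1 - (-3)·-0.7667) / (5) = -0.6600
Change: (0.1667, 0.0400) → max |·| = 0.1667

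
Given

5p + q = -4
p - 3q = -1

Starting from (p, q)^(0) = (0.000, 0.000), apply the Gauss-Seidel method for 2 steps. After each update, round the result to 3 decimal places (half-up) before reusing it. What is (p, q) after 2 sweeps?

Iteration 1:
  p = (-4 - (1)·0.000) / (5) = -0.800
  q = (-1 - (1)·-0.800) / (-3) = 0.067
Iteration 2:
  p = (-4 - (1)·0.067) / (5) = -0.813
  q = (-1 - (1)·-0.813) / (-3) = 0.062

(-0.813, 0.062)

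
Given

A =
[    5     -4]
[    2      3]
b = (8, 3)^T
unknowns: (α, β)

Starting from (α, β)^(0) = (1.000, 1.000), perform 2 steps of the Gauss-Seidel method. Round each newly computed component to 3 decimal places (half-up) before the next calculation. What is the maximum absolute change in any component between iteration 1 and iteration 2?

Iteration 1:
  α = (8 - (-4)·1.000) / (5) = 2.400
  β = (3 - (2)·2.400) / (3) = -0.600
Iteration 2:
  α = (8 - (-4)·-0.600) / (5) = 1.120
  β = (3 - (2)·1.120) / (3) = 0.253
Change: (-1.280, 0.853) → max |·| = 1.280

1.280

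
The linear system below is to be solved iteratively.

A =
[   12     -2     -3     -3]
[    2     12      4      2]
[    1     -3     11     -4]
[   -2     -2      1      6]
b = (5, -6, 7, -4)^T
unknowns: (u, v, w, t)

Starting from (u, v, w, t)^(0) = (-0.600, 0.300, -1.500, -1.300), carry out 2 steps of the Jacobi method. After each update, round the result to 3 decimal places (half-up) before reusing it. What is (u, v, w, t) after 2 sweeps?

(0.415, -0.475, 0.556, -0.689)

Iteration 1:
  u = (5 - (-2)·0.300 - (-3)·-1.500 - (-3)·-1.300) / (12) = -0.233
  v = (-6 - (2)·-0.600 - (4)·-1.500 - (2)·-1.300) / (12) = 0.317
  w = (7 - (1)·-0.600 - (-3)·0.300 - (-4)·-1.300) / (11) = 0.300
  t = (-4 - (-2)·-0.600 - (-2)·0.300 - (1)·-1.500) / (6) = -0.517
Iteration 2:
  u = (5 - (-2)·0.317 - (-3)·0.300 - (-3)·-0.517) / (12) = 0.415
  v = (-6 - (2)·-0.233 - (4)·0.300 - (2)·-0.517) / (12) = -0.475
  w = (7 - (1)·-0.233 - (-3)·0.317 - (-4)·-0.517) / (11) = 0.556
  t = (-4 - (-2)·-0.233 - (-2)·0.317 - (1)·0.300) / (6) = -0.689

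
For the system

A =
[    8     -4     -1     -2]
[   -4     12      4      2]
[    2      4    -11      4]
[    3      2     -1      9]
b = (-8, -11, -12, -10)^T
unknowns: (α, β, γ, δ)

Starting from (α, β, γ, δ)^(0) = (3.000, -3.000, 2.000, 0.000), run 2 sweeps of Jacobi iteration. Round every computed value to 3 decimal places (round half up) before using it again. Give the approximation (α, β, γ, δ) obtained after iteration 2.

(-1.529, -1.645, 0.025, -0.171)

Iteration 1:
  α = (-8 - (-4)·-3.000 - (-1)·2.000 - (-2)·0.000) / (8) = -2.250
  β = (-11 - (-4)·3.000 - (4)·2.000 - (2)·0.000) / (12) = -0.583
  γ = (-12 - (2)·3.000 - (4)·-3.000 - (4)·0.000) / (-11) = 0.545
  δ = (-10 - (3)·3.000 - (2)·-3.000 - (-1)·2.000) / (9) = -1.222
Iteration 2:
  α = (-8 - (-4)·-0.583 - (-1)·0.545 - (-2)·-1.222) / (8) = -1.529
  β = (-11 - (-4)·-2.250 - (4)·0.545 - (2)·-1.222) / (12) = -1.645
  γ = (-12 - (2)·-2.250 - (4)·-0.583 - (4)·-1.222) / (-11) = 0.025
  δ = (-10 - (3)·-2.250 - (2)·-0.583 - (-1)·0.545) / (9) = -0.171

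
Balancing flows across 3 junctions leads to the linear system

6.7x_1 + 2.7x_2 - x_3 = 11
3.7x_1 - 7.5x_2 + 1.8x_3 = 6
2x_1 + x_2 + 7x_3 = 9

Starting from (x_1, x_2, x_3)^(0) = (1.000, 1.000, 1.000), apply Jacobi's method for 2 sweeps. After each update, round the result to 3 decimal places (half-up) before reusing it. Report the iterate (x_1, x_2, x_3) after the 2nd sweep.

Iteration 1:
  x_1 = (11 - (2.7)·1.000 - (-1)·1.000) / (6.7) = 1.388
  x_2 = (6 - (3.7)·1.000 - (1.8)·1.000) / (-7.5) = -0.067
  x_3 = (9 - (2)·1.000 - (1)·1.000) / (7) = 0.857
Iteration 2:
  x_1 = (11 - (2.7)·-0.067 - (-1)·0.857) / (6.7) = 1.797
  x_2 = (6 - (3.7)·1.388 - (1.8)·0.857) / (-7.5) = 0.090
  x_3 = (9 - (2)·1.388 - (1)·-0.067) / (7) = 0.899

(1.797, 0.090, 0.899)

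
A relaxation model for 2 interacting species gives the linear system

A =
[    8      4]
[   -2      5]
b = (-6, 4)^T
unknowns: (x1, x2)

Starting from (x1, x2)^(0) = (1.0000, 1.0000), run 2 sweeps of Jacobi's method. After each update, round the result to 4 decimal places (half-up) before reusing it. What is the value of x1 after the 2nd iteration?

Iteration 1:
  x1 = (-6 - (4)·1.0000) / (8) = -1.2500
  x2 = (4 - (-2)·1.0000) / (5) = 1.2000
Iteration 2:
  x1 = (-6 - (4)·1.2000) / (8) = -1.3500
  x2 = (4 - (-2)·-1.2500) / (5) = 0.3000

-1.3500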